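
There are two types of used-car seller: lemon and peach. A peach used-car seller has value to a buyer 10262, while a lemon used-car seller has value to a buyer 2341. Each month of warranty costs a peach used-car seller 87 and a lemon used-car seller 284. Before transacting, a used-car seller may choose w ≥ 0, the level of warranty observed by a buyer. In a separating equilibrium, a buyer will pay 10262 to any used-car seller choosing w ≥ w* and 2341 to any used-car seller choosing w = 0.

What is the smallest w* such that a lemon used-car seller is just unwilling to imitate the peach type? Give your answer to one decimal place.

27.9

A lemon used-car seller choosing w = 0 receives 2341.
Imitating at w* instead would pay 10262 at cost 284·w*, netting 10262 − 284·w*.
Indifference: 2341 = 10262 − 284·w*, so w* = (10262 − 2341) / 284 ≈ 27.9.
This is the lemon type's binding incentive-compatibility constraint; any w ≥ 27.9 sustains separation on that side.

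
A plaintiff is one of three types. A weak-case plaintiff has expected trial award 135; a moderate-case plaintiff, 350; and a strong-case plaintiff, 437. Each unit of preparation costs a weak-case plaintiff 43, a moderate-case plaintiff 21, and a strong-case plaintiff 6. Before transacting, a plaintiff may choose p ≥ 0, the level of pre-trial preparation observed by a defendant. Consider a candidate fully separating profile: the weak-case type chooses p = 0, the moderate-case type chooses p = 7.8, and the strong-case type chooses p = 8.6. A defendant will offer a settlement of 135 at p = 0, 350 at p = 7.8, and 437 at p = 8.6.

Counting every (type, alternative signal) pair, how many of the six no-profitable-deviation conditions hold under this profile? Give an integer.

Strong-case (own payoff 437 − 6×8.6 = 385.4): to p=0 gives 135 → no gain ✓; to p=7.8 gives 350 − 6×7.8 = 303.2 → no gain ✓.
Moderate-case (own payoff 350 − 21×7.8 = 186.2): to p=0 gives 135 → no gain ✓; to p=8.6 gives 437 − 21×8.6 = 256.4 → profitable ✗.
Weak-case (own payoff 135): to p=7.8 gives 350 − 43×7.8 = 14.6 → no gain ✓; to p=8.6 gives 437 − 43×8.6 = 67.2 → no gain ✓.
5 of the 6 constraints hold; not an equilibrium.

5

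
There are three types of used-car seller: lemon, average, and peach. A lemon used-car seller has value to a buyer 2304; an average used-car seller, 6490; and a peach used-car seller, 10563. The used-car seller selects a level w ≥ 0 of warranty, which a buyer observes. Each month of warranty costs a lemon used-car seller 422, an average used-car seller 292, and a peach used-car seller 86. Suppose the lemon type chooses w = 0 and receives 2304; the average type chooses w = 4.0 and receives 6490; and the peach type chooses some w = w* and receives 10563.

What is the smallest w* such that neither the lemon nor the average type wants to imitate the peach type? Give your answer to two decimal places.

Average type (on-path payoff 6490 − 292×4.0 = 5322) won't mimic when 5322 ≥ 10563 − 292·w*, i.e. w* ≥ 17.95.
Lemon type (on-path payoff 2304) won't mimic when 2304 ≥ 10563 − 422·w*, i.e. w* ≥ 19.57.
Both must hold, so w* = max(19.57, 17.95) = 19.57. The lemon type's constraint binds.

19.57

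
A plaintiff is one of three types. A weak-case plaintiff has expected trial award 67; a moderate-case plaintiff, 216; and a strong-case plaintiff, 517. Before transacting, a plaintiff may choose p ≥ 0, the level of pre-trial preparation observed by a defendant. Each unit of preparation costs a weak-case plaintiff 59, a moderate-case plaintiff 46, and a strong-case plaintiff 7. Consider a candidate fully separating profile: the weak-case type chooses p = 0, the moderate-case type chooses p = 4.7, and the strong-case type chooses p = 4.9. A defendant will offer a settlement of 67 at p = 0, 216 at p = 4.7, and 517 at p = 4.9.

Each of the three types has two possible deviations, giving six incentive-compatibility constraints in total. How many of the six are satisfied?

Strong-case (own payoff 517 − 7×4.9 = 482.7): to p=0 gives 67 → no gain ✓; to p=4.7 gives 216 − 7×4.7 = 183.1 → no gain ✓.
Moderate-case (own payoff 216 − 46×4.7 = -0.2): to p=0 gives 67 → profitable ✗; to p=4.9 gives 517 − 46×4.9 = 291.6 → profitable ✗.
Weak-case (own payoff 67): to p=4.7 gives 216 − 59×4.7 = -61.3 → no gain ✓; to p=4.9 gives 517 − 59×4.9 = 227.9 → profitable ✗.
3 of the 6 constraints hold; not an equilibrium.

3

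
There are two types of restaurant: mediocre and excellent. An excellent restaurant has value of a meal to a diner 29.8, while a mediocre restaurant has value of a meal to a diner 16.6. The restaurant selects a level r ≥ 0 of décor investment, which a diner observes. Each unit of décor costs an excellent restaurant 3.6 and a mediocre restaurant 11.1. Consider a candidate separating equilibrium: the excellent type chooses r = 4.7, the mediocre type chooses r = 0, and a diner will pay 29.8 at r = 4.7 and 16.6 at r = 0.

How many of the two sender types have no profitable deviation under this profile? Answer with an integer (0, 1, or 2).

1

Mediocre type: stay at 0 → 16.6; mimic → 29.8 − 11.1 × 4.7 = -22.37. IC holds (16.6 ≥ -22.37).
Excellent type: signal → 29.8 − 3.6 × 4.7 = 12.88; deviate to 0 → 16.6. IC fails (12.88 < 16.6).
1 of 2 constraints hold, so this profile is not an equilibrium.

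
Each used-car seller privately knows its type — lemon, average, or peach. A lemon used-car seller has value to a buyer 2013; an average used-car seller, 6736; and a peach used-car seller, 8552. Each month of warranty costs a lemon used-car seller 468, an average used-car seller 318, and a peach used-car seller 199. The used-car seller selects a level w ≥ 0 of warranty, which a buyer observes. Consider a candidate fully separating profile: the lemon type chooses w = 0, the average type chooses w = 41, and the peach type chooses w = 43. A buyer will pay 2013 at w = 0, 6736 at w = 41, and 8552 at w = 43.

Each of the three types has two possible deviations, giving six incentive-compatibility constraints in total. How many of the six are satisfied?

Lemon (own payoff 2013): to w=41 gives 6736 − 468×41 = -12452 → no gain ✓; to w=43 gives 8552 − 468×43 = -11572 → no gain ✓.
Peach (own payoff 8552 − 199×43 = -5): to w=0 gives 2013 → profitable ✗; to w=41 gives 6736 − 199×41 = -1423 → no gain ✓.
Average (own payoff 6736 − 318×41 = -6302): to w=0 gives 2013 → profitable ✗; to w=43 gives 8552 − 318×43 = -5122 → profitable ✗.
3 of the 6 constraints hold; not an equilibrium.

3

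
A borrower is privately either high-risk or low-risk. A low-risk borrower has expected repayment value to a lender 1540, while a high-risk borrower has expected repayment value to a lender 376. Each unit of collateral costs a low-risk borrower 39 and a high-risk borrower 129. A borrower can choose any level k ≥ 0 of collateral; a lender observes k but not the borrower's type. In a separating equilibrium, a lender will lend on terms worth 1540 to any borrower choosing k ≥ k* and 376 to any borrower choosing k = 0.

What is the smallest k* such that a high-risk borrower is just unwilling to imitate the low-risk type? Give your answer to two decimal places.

A high-risk borrower choosing k = 0 receives 376.
Imitating at k* instead would pay 1540 at cost 129·k*, netting 1540 − 129·k*.
Indifference: 376 = 1540 − 129·k*, so k* = (1540 − 376) / 129 ≈ 9.02.
At k* the high-risk type's incentive constraint just binds; the low-risk type strictly prefers k* since its per-unit cost is lower.

9.02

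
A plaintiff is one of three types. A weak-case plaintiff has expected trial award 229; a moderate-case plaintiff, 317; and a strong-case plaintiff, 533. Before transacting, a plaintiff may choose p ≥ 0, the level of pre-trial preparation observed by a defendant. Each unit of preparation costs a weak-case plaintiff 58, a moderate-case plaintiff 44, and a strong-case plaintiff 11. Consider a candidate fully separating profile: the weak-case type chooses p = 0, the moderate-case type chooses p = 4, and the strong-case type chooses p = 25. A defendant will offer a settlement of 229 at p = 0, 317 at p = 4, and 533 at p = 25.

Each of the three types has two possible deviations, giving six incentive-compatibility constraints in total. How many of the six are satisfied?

4

Weak-case (own payoff 229): to p=4 gives 317 − 58×4 = 85 → no gain ✓; to p=25 gives 533 − 58×25 = -917 → no gain ✓.
Moderate-case (own payoff 317 − 44×4 = 141): to p=0 gives 229 → profitable ✗; to p=25 gives 533 − 44×25 = -567 → no gain ✓.
Strong-case (own payoff 533 − 11×25 = 258): to p=0 gives 229 → no gain ✓; to p=4 gives 317 − 11×4 = 273 → profitable ✗.
4 of the 6 constraints hold; not an equilibrium.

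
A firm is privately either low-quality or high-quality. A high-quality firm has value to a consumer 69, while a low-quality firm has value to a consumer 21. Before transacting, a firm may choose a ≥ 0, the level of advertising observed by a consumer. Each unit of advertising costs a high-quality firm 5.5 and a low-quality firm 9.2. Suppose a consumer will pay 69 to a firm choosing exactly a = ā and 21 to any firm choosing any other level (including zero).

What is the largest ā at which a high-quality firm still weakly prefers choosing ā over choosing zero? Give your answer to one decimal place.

8.7

Choosing ā yields the high-quality type 69 − 5.5·ā; choosing zero yields 21.
The high-quality type is indifferent at 69 − 5.5·ā = 21, i.e. ā = (69 − 21) / 5.5 ≈ 8.7.
For any ā above 8.7 the high-quality type would rather pool at zero, so separation collapses.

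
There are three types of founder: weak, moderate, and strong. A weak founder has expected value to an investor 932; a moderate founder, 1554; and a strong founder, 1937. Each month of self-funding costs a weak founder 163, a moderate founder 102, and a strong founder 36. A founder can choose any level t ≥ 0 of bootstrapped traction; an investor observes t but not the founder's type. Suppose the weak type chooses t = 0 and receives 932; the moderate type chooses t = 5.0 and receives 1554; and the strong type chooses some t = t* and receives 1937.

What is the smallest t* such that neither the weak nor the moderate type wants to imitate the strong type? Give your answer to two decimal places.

Weak type (on-path payoff 932) won't mimic when 932 ≥ 1937 − 163·t*, i.e. t* ≥ 6.17.
Moderate type (on-path payoff 1554 − 102×5.0 = 1044) won't mimic when 1044 ≥ 1937 − 102·t*, i.e. t* ≥ 8.75.
Both must hold, so t* = max(6.17, 8.75) = 8.75. The moderate type's constraint binds.

8.75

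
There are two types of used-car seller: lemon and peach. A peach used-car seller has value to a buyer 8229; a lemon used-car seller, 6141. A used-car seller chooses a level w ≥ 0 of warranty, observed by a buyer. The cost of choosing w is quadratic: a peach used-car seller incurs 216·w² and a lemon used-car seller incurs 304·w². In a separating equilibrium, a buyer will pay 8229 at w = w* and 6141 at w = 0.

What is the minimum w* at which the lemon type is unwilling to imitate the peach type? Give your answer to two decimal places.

The lemon type at w = 0 receives 6141; imitating at w* yields 8229 − 304·w*².
Indifference: 6141 = 8229 − 304·w*², so w*² = (8229 − 6141) / 304 ≈ 6.8684.
w* = √6.8684 ≈ 2.62.

2.62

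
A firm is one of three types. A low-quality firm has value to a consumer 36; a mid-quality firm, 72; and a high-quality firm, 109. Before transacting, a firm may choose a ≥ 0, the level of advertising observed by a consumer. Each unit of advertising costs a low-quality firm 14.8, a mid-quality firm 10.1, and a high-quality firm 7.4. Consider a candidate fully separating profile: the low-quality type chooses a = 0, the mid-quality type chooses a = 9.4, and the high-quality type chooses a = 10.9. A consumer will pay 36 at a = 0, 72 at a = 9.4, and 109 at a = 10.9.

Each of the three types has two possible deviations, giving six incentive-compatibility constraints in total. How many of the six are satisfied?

3

Low-quality (own payoff 36): to a=9.4 gives 72 − 14.8×9.4 = -67.12 → no gain ✓; to a=10.9 gives 109 − 14.8×10.9 = -52.32 → no gain ✓.
High-quality (own payoff 109 − 7.4×10.9 = 28.34): to a=0 gives 36 → profitable ✗; to a=9.4 gives 72 − 7.4×9.4 = 2.44 → no gain ✓.
Mid-quality (own payoff 72 − 10.1×9.4 = -22.94): to a=0 gives 36 → profitable ✗; to a=10.9 gives 109 − 10.1×10.9 = -1.09 → profitable ✗.
3 of the 6 constraints hold; not an equilibrium.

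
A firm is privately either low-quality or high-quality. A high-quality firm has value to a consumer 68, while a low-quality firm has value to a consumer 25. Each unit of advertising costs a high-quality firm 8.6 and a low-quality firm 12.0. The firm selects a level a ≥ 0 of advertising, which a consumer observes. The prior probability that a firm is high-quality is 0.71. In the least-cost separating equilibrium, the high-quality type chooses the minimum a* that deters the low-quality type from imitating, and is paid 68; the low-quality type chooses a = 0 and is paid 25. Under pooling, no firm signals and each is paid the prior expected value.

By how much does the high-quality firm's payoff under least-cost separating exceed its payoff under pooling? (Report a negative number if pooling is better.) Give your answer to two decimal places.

-18.35

Least-cost separating signal: a* solves 25 = 68 − 12.0·a*, so a* = (68 − 25)/12.0 ≈ 3.5833.
High-quality type's separating payoff: 68 − 8.6 × a* = 68 − 8.6 × (68 − 25)/12.0 = 68 − 369.8/12.0 ≈ 37.1833.
Pooling payoff: 0.71 × 68 + 0.29 × 25 = 55.53.
Difference: 37.1833 − 55.53 = -18.3467, i.e. -18.35 to two decimal places.
The high-quality type would prefer the pooling outcome.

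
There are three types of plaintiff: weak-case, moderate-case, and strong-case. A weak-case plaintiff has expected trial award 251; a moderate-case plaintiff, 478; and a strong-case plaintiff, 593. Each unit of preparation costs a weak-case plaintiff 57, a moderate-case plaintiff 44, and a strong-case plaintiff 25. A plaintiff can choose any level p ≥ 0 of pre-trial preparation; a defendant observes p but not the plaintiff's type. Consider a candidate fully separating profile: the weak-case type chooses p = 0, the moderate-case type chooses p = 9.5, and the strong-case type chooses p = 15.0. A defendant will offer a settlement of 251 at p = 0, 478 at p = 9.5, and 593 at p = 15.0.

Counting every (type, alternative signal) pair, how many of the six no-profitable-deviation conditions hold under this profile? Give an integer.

3

Strong-case (own payoff 593 − 25×15.0 = 218): to p=0 gives 251 → profitable ✗; to p=9.5 gives 478 − 25×9.5 = 240.5 → profitable ✗.
Weak-case (own payoff 251): to p=9.5 gives 478 − 57×9.5 = -63.5 → no gain ✓; to p=15.0 gives 593 − 57×15.0 = -262 → no gain ✓.
Moderate-case (own payoff 478 − 44×9.5 = 60): to p=0 gives 251 → profitable ✗; to p=15.0 gives 593 − 44×15.0 = -67 → no gain ✓.
3 of the 6 constraints hold; not an equilibrium.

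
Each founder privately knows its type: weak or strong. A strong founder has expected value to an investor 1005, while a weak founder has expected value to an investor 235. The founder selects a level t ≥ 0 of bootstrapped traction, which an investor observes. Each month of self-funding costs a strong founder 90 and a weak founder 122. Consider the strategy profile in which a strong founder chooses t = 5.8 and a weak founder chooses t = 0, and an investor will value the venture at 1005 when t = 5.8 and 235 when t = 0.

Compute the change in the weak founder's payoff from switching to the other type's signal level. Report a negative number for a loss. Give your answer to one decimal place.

62.4

Playing t = 0 the weak founder receives 235.
Deviating to t = 5.8 brings payment 1005 at cost 122 × 5.8 = 707.6, netting 297.4.
Gain from deviating: 297.4 − 235 = 62.4.
The gain is positive, so the weak type's incentive-compatibility constraint is violated — this profile is not a separating equilibrium.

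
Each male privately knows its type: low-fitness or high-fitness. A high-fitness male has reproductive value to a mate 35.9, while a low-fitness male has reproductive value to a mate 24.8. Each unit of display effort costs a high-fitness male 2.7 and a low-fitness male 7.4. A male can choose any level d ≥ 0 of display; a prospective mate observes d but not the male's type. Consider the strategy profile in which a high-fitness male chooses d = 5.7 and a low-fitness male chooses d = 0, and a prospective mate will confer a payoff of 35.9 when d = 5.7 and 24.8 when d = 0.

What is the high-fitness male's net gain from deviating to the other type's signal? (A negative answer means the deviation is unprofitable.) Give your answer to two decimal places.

4.29

Playing d = 5.7 the high-fitness male receives 35.9 − 2.7 × 5.7 = 20.51.
Deviating to d = 0 yields 24.8 instead.
Gain from deviating: 24.8 − 20.51 = 4.29.
The gain is positive, so the high-fitness type's incentive-compatibility constraint is violated — this profile is not a separating equilibrium.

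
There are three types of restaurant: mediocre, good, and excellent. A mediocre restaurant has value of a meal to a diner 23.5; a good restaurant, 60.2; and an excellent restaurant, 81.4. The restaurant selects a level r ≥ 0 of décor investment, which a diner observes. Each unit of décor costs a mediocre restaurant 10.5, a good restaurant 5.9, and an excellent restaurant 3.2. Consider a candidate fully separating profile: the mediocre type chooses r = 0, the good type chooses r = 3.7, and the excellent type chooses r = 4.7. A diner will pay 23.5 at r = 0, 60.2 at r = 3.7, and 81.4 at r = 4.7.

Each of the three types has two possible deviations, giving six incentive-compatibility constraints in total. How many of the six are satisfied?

4

Excellent (own payoff 81.4 − 3.2×4.7 = 66.36): to r=0 gives 23.5 → no gain ✓; to r=3.7 gives 60.2 − 3.2×3.7 = 48.36 → no gain ✓.
Good (own payoff 60.2 − 5.9×3.7 = 38.37): to r=0 gives 23.5 → no gain ✓; to r=4.7 gives 81.4 − 5.9×4.7 = 53.67 → profitable ✗.
Mediocre (own payoff 23.5): to r=3.7 gives 60.2 − 10.5×3.7 = 21.35 → no gain ✓; to r=4.7 gives 81.4 − 10.5×4.7 = 32.05 → profitable ✗.
4 of the 6 constraints hold; not an equilibrium.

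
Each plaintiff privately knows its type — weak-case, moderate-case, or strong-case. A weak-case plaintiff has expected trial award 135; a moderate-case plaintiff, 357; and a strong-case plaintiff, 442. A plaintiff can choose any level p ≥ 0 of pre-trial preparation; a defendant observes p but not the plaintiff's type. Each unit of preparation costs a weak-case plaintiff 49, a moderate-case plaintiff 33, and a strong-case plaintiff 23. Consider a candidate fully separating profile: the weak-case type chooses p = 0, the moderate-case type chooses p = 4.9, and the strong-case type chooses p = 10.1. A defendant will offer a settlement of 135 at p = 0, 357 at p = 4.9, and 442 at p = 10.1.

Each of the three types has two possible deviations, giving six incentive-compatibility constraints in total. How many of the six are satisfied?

5

Weak-case (own payoff 135): to p=4.9 gives 357 − 49×4.9 = 116.9 → no gain ✓; to p=10.1 gives 442 − 49×10.1 = -52.9 → no gain ✓.
Strong-case (own payoff 442 − 23×10.1 = 209.7): to p=0 gives 135 → no gain ✓; to p=4.9 gives 357 − 23×4.9 = 244.3 → profitable ✗.
Moderate-case (own payoff 357 − 33×4.9 = 195.3): to p=0 gives 135 → no gain ✓; to p=10.1 gives 442 − 33×10.1 = 108.7 → no gain ✓.
5 of the 6 constraints hold; not an equilibrium.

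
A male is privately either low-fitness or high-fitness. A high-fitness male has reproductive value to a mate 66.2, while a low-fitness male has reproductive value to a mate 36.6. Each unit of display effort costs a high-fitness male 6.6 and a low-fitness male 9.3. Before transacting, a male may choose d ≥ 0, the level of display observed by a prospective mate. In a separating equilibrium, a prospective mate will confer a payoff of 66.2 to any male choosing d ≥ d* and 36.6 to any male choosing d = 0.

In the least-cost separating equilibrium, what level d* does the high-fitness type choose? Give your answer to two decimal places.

3.18

A low-fitness male choosing d = 0 receives 36.6.
Imitating at d* instead would pay 66.2 at cost 9.3·d*, netting 66.2 − 9.3·d*.
Indifference: 36.6 = 66.2 − 9.3·d*, so d* = (66.2 − 36.6) / 9.3 ≈ 3.18.
At d* the low-fitness type's incentive constraint just binds; the high-fitness type strictly prefers d* since its per-unit cost is lower.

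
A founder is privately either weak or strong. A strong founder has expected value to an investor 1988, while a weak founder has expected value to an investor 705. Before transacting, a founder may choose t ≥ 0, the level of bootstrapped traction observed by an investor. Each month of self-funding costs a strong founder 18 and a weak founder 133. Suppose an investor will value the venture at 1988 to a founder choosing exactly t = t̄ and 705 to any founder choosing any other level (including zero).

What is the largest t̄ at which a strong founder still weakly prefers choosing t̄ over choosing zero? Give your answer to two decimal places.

71.28

Choosing t̄ yields the strong type 1988 − 18·t̄; choosing zero yields 705.
The strong type is indifferent at 1988 − 18·t̄ = 705, i.e. t̄ = (1988 − 705) / 18 ≈ 71.28.
For any t̄ above 71.28 the strong type would rather pool at zero, so separation collapses.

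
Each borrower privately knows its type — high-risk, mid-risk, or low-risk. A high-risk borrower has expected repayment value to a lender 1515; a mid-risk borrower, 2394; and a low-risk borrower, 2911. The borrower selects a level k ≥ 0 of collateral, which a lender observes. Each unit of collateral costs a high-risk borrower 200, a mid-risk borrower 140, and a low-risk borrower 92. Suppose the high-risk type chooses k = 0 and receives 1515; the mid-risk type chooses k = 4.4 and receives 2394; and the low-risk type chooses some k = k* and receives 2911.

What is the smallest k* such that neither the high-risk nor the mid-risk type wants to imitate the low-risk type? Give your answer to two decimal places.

Mid-risk type (on-path payoff 2394 − 140×4.4 = 1778) won't mimic when 1778 ≥ 2911 − 140·k*, i.e. k* ≥ 8.09.
High-risk type (on-path payoff 1515) won't mimic when 1515 ≥ 2911 − 200·k*, i.e. k* ≥ 6.98.
Both must hold, so k* = max(6.98, 8.09) = 8.09. The mid-risk type's constraint binds.

8.09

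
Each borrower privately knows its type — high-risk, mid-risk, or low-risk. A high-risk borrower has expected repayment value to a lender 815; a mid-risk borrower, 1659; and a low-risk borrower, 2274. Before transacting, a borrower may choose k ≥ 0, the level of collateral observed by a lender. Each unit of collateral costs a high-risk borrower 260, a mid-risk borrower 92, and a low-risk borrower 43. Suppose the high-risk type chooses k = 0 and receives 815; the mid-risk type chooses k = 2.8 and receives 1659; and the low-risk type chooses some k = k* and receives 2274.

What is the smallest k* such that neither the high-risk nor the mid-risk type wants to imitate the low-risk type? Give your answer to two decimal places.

9.48

High-risk type (on-path payoff 815) won't mimic when 815 ≥ 2274 − 260·k*, i.e. k* ≥ 5.61.
Mid-risk type (on-path payoff 1659 − 92×2.8 = 1401.4) won't mimic when 1401.4 ≥ 2274 − 92·k*, i.e. k* ≥ 9.48.
Both must hold, so k* = max(5.61, 9.48) = 9.48. The mid-risk type's constraint binds.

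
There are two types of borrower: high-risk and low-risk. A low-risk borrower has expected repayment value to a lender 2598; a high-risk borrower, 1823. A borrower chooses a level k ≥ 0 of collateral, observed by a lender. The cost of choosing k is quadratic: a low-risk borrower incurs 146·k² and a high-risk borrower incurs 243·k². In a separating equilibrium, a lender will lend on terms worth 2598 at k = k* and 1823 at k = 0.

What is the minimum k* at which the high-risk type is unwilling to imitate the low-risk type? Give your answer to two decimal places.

The high-risk type at k = 0 receives 1823; imitating at k* yields 2598 − 243·k*².
Indifference: 1823 = 2598 − 243·k*², so k*² = (2598 − 1823) / 243 ≈ 3.1893.
k* = √3.1893 ≈ 1.79.

1.79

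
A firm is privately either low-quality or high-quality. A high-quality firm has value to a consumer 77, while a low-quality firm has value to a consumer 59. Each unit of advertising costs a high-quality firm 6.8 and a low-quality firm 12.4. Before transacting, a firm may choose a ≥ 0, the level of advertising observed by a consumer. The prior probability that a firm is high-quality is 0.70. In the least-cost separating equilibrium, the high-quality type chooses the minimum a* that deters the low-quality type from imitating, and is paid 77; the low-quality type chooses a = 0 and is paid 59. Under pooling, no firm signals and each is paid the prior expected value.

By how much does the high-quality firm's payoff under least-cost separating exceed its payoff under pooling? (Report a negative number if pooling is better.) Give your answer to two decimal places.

Least-cost separating signal: a* solves 59 = 77 − 12.4·a*, so a* = (77 − 59)/12.4 ≈ 1.4516.
High-quality type's separating payoff: 77 − 6.8 × a* = 77 − 6.8 × (77 − 59)/12.4 = 77 − 122.4/12.4 ≈ 67.1290.
Pooling payoff: 0.70 × 77 + 0.30 × 59 = 71.6.
Difference: 67.1290 − 71.6 = -4.471, i.e. -4.47 to two decimal places.
The high-quality type would prefer the pooling outcome.

-4.47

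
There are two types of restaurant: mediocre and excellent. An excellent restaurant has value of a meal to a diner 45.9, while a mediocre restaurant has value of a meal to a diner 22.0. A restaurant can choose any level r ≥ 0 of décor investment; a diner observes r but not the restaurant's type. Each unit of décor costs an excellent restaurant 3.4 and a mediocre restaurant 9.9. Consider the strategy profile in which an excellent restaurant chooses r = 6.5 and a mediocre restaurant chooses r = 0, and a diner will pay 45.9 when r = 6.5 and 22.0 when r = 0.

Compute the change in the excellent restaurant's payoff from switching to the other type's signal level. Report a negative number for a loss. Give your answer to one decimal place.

-1.8

Playing r = 6.5 the excellent restaurant receives 45.9 − 3.4 × 6.5 = 23.8.
Deviating to r = 0 yields 22.0 instead.
Gain from deviating: 22.0 − 23.8 = -1.8.
The gain is negative, so the excellent type's incentive-compatibility constraint is satisfied.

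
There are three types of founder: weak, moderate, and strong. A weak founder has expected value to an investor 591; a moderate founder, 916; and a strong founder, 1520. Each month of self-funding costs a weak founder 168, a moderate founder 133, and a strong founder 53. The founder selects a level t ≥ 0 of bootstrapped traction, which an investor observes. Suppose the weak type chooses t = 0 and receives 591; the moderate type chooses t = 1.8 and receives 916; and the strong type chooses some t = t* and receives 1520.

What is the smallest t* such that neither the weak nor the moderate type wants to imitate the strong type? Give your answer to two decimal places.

Weak type (on-path payoff 591) won't mimic when 591 ≥ 1520 − 168·t*, i.e. t* ≥ 5.53.
Moderate type (on-path payoff 916 − 133×1.8 = 676.6) won't mimic when 676.6 ≥ 1520 − 133·t*, i.e. t* ≥ 6.34.
Both must hold, so t* = max(5.53, 6.34) = 6.34. The moderate type's constraint binds.

6.34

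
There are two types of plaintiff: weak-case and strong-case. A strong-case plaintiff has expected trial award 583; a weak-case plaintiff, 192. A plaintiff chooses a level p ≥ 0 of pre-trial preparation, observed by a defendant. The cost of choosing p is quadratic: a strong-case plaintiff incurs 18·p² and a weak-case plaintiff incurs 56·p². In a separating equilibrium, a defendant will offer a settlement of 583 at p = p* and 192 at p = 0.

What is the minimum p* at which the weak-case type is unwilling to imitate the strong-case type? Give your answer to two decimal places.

The weak-case type at p = 0 receives 192; imitating at p* yields 583 − 56·p*².
Indifference: 192 = 583 − 56·p*², so p*² = (583 − 192) / 56 ≈ 6.9821.
p* = √6.9821 ≈ 2.64.

2.64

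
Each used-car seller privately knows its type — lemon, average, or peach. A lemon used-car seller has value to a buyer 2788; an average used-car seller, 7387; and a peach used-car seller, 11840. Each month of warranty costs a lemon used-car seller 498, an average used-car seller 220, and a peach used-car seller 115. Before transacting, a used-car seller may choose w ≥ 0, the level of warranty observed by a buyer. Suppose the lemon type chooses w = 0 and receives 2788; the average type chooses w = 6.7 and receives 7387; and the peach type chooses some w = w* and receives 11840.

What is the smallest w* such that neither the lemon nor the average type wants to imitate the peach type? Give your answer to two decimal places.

26.94

Lemon type (on-path payoff 2788) won't mimic when 2788 ≥ 11840 − 498·w*, i.e. w* ≥ 18.18.
Average type (on-path payoff 7387 − 220×6.7 = 5913) won't mimic when 5913 ≥ 11840 − 220·w*, i.e. w* ≥ 26.94.
Both must hold, so w* = max(18.18, 26.94) = 26.94. The average type's constraint binds.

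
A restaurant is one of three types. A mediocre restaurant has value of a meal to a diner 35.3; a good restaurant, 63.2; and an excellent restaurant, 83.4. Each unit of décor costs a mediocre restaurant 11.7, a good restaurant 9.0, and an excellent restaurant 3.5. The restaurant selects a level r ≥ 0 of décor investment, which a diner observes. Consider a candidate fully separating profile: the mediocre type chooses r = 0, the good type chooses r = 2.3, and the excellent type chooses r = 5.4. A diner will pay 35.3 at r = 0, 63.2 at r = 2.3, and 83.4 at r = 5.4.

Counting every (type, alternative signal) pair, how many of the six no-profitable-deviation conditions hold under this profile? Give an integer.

Mediocre (own payoff 35.3): to r=2.3 gives 63.2 − 11.7×2.3 = 36.29 → profitable ✗; to r=5.4 gives 83.4 − 11.7×5.4 = 20.22 → no gain ✓.
Excellent (own payoff 83.4 − 3.5×5.4 = 64.5): to r=0 gives 35.3 → no gain ✓; to r=2.3 gives 63.2 − 3.5×2.3 = 55.15 → no gain ✓.
Good (own payoff 63.2 − 9.0×2.3 = 42.5): to r=0 gives 35.3 → no gain ✓; to r=5.4 gives 83.4 − 9.0×5.4 = 34.8 → no gain ✓.
5 of the 6 constraints hold; not an equilibrium.

5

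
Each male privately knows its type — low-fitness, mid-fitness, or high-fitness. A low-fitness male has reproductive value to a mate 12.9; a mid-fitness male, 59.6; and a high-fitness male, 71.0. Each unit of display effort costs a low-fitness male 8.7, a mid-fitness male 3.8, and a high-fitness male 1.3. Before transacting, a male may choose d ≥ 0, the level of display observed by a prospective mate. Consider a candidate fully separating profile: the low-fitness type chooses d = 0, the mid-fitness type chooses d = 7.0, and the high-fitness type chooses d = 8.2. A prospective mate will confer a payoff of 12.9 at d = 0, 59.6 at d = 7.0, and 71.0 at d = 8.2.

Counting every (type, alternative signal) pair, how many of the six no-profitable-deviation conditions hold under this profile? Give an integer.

Mid-fitness (own payoff 59.6 − 3.8×7.0 = 33): to d=0 gives 12.9 → no gain ✓; to d=8.2 gives 71.0 − 3.8×8.2 = 39.84 → profitable ✗.
High-fitness (own payoff 71.0 − 1.3×8.2 = 60.34): to d=0 gives 12.9 → no gain ✓; to d=7.0 gives 59.6 − 1.3×7.0 = 50.5 → no gain ✓.
Low-fitness (own payoff 12.9): to d=7.0 gives 59.6 − 8.7×7.0 = -1.3 → no gain ✓; to d=8.2 gives 71.0 − 8.7×8.2 = -0.34 → no gain ✓.
5 of the 6 constraints hold; not an equilibrium.

5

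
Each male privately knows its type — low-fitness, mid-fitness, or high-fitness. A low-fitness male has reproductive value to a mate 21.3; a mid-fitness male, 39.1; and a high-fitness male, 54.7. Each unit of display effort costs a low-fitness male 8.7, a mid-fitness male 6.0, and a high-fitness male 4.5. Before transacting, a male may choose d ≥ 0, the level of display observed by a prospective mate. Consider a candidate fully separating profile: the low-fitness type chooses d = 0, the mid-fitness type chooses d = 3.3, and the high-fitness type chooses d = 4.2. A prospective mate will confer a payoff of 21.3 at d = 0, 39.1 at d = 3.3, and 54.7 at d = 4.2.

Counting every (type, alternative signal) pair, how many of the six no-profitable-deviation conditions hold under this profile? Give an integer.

Mid-fitness (own payoff 39.1 − 6.0×3.3 = 19.3): to d=0 gives 21.3 → profitable ✗; to d=4.2 gives 54.7 − 6.0×4.2 = 29.5 → profitable ✗.
Low-fitness (own payoff 21.3): to d=3.3 gives 39.1 − 8.7×3.3 = 10.39 → no gain ✓; to d=4.2 gives 54.7 − 8.7×4.2 = 18.16 → no gain ✓.
High-fitness (own payoff 54.7 − 4.5×4.2 = 35.8): to d=0 gives 21.3 → no gain ✓; to d=3.3 gives 39.1 − 4.5×3.3 = 24.25 → no gain ✓.
4 of the 6 constraints hold; not an equilibrium.

4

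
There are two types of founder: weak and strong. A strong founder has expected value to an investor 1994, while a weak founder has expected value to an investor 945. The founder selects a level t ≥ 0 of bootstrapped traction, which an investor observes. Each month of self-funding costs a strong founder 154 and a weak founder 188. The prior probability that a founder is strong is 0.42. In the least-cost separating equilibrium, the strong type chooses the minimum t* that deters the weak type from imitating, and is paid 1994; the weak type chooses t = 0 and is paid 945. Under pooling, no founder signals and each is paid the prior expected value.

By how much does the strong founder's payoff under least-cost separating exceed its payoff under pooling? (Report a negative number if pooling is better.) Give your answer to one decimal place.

Least-cost separating signal: t* solves 945 = 1994 − 188·t*, so t* = (1994 − 945)/188 ≈ 5.5798.
Strong type's separating payoff: 1994 − 154 × t* = 1994 − 154 × (1994 − 945)/188 = 1994 − 161546/188 ≈ 1134.713.
Pooling payoff: 0.42 × 1994 + 0.58 × 945 = 1385.58.
Difference: 1134.713 − 1385.58 = -250.867, i.e. -250.9 to one decimal place.
The strong type would prefer the pooling outcome.

-250.9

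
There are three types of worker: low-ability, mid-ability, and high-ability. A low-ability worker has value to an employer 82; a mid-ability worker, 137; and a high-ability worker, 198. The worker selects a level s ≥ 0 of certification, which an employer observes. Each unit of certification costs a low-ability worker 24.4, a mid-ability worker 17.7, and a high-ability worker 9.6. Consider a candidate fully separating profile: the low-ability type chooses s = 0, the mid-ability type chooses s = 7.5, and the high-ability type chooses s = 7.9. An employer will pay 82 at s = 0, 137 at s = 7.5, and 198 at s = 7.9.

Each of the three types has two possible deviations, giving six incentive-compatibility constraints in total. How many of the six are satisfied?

4

High-ability (own payoff 198 − 9.6×7.9 = 122.16): to s=0 gives 82 → no gain ✓; to s=7.5 gives 137 − 9.6×7.5 = 65 → no gain ✓.
Low-ability (own payoff 82): to s=7.5 gives 137 − 24.4×7.5 = -46 → no gain ✓; to s=7.9 gives 198 − 24.4×7.9 = 5.24 → no gain ✓.
Mid-ability (own payoff 137 − 17.7×7.5 = 4.25): to s=0 gives 82 → profitable ✗; to s=7.9 gives 198 − 17.7×7.9 = 58.17 → profitable ✗.
4 of the 6 constraints hold; not an equilibrium.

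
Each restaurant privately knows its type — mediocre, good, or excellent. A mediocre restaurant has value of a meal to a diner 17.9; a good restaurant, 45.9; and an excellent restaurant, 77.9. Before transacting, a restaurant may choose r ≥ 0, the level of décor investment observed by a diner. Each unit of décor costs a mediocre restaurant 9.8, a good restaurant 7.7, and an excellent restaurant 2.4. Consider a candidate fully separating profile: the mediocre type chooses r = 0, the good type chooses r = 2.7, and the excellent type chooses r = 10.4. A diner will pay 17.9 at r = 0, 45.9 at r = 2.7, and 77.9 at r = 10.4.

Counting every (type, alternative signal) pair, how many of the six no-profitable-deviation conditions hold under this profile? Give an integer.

5

Good (own payoff 45.9 − 7.7×2.7 = 25.11): to r=0 gives 17.9 → no gain ✓; to r=10.4 gives 77.9 − 7.7×10.4 = -2.18 → no gain ✓.
Mediocre (own payoff 17.9): to r=2.7 gives 45.9 − 9.8×2.7 = 19.44 → profitable ✗; to r=10.4 gives 77.9 − 9.8×10.4 = -24.02 → no gain ✓.
Excellent (own payoff 77.9 − 2.4×10.4 = 52.94): to r=0 gives 17.9 → no gain ✓; to r=2.7 gives 45.9 − 2.4×2.7 = 39.42 → no gain ✓.
5 of the 6 constraints hold; not an equilibrium.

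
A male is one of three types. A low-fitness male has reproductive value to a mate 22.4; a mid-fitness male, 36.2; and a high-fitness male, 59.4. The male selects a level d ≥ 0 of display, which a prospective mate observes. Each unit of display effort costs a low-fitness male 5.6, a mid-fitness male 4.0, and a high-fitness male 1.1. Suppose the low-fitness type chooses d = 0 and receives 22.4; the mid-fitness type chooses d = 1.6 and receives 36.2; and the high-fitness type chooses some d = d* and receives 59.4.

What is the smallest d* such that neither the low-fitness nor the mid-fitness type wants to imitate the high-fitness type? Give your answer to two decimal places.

Low-fitness type (on-path payoff 22.4) won't mimic when 22.4 ≥ 59.4 − 5.6·d*, i.e. d* ≥ 6.61.
Mid-fitness type (on-path payoff 36.2 − 4.0×1.6 = 29.8) won't mimic when 29.8 ≥ 59.4 − 4.0·d*, i.e. d* ≥ 7.40.
Both must hold, so d* = max(6.61, 7.40) = 7.40. The mid-fitness type's constraint binds.

7.40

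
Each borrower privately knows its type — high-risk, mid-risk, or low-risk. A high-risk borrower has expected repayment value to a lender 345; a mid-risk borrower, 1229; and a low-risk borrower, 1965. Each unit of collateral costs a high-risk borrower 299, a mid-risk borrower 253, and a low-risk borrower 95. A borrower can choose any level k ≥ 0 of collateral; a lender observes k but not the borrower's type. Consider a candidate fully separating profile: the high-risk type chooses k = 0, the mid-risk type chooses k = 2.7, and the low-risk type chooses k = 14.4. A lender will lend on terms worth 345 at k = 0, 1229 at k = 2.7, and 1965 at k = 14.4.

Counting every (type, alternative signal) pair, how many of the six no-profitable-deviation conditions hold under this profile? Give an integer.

Low-risk (own payoff 1965 − 95×14.4 = 597): to k=0 gives 345 → no gain ✓; to k=2.7 gives 1229 − 95×2.7 = 972.5 → profitable ✗.
High-risk (own payoff 345): to k=2.7 gives 1229 − 299×2.7 = 421.7 → profitable ✗; to k=14.4 gives 1965 − 299×14.4 = -2340.6 → no gain ✓.
Mid-risk (own payoff 1229 − 253×2.7 = 545.9): to k=0 gives 345 → no gain ✓; to k=14.4 gives 1965 − 253×14.4 = -1678.2 → no gain ✓.
4 of the 6 constraints hold; not an equilibrium.

4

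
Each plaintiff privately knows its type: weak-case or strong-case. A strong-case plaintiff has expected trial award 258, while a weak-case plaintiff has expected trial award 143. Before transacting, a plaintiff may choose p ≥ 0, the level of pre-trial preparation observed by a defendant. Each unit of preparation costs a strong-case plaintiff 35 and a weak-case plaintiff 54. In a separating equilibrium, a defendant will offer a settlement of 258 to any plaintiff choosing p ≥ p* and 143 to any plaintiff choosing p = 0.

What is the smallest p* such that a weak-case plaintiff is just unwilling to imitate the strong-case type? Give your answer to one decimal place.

A weak-case plaintiff choosing p = 0 receives 143.
Imitating at p* instead would pay 258 at cost 54·p*, netting 258 − 54·p*.
Indifference: 143 = 258 − 54·p*, so p* = (258 − 143) / 54 ≈ 2.1.
At p* the weak-case type's incentive constraint just binds; the strong-case type strictly prefers p* since its per-unit cost is lower.

2.1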